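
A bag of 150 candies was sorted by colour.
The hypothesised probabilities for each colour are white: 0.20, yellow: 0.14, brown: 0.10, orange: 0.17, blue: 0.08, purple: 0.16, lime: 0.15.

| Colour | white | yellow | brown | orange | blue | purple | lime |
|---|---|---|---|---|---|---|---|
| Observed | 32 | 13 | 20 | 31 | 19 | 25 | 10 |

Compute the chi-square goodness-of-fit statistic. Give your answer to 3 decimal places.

Expected counts E_i = n·p_i: 150×0.20 = 30, 150×0.14 = 21, 150×0.10 = 15, 150×0.17 = 25.5, 150×0.08 = 12, 150×0.16 = 24, 150×0.15 = 22.5.
cat         O        E   (O−E)²/E
white      32       30     0.1333
yellow     13       21     3.0476
brown      20       15     1.6667
orange     31     25.5     1.1863
blue       19       12     4.0833
purple     25       24     0.0417
lime       10     22.5     6.9444
Sum = 17.103

17.103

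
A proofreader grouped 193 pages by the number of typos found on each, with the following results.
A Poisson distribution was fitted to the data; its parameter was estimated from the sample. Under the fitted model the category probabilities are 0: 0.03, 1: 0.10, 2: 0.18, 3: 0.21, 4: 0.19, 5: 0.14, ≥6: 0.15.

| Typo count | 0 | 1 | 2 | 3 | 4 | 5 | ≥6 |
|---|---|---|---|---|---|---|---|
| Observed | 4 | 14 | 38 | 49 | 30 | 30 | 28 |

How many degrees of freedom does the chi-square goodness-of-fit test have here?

5

There are k = 7 categories and 1 parameter estimated from the data, so df = 7 − 1 − 1 = 5.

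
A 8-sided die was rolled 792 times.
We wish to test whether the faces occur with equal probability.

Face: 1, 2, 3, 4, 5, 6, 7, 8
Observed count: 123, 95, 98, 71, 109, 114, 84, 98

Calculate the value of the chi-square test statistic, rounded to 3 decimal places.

19.475

Expected count for each of the 8 categories: 792/8 = 99.
cat         O        E   (O−E)²/E
1         123       99     5.8182
2          95       99     0.1616
3          98       99     0.0101
4          71       99     7.9192
5         109       99     1.0101
6         114       99     2.2727
7          84       99     2.2727
8          98       99     0.0101
Sum = 19.475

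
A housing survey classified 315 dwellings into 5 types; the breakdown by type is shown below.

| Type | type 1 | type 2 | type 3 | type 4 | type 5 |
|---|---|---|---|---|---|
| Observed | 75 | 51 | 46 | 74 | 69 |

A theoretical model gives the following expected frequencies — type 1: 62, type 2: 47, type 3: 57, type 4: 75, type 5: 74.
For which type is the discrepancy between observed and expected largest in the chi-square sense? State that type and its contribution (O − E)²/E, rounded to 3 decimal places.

type 1, 2.726

type 1: (75 − 62)²/62 = 169/62 = 2.7258
type 2: (51 − 47)²/47 = 16/47 = 0.3404
type 3: (46 − 57)²/57 = 121/57 = 2.1228
type 4: (74 − 75)²/75 = 1/75 = 0.0133
type 5: (69 − 74)²/74 = 25/74 = 0.3378
The largest term is for type 1: 2.726.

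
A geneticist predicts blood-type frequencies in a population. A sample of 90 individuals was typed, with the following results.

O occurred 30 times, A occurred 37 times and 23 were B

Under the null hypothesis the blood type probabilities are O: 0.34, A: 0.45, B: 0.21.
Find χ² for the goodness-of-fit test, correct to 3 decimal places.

Expected counts E_i = n·p_i: 90×0.34 = 30.6, 90×0.45 = 40.5, 90×0.21 = 18.9.
O: (30 − 30.6)²/30.6 = 0.36/30.6 = 0.0118
A: (37 − 40.5)²/40.5 = 12.25/40.5 = 0.3025
B: (23 − 18.9)²/18.9 = 16.81/18.9 = 0.8894
Sum = 1.204

1.204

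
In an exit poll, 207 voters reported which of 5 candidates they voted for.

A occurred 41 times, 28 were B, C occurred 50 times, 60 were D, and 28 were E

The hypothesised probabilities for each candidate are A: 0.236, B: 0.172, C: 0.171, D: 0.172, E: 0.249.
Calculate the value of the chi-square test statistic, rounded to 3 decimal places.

36.380

Expected counts E_i = n·p_i: 207×0.236 = 48.852, 207×0.172 = 35.604, 207×0.171 = 35.397, 207×0.172 = 35.604, 207×0.249 = 51.543.
χ² = (41−48.852)²/48.852 + (28−35.604)²/35.604 + (50−35.397)²/35.397 + (60−35.604)²/35.604 + (28−51.543)²/51.543
   = 1.2621 + 1.6240 + 6.0245 + 16.7162 + 10.7536
Sum = 36.380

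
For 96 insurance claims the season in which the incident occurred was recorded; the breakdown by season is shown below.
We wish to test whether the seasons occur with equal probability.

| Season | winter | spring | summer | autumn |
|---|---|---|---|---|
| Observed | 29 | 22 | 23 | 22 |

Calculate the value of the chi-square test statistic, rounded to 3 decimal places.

1.417

Expected count for each of the 4 categories: 96/4 = 24.
χ² = (29−24)²/24 + (22−24)²/24 + (23−24)²/24 + (22−24)²/24
   = 1.0417 + 0.1667 + 0.0417 + 0.1667
Sum = 1.417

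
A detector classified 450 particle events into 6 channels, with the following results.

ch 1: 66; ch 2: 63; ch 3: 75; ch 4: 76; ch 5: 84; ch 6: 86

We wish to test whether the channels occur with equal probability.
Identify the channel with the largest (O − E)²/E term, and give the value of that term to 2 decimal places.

ch 2, 1.92

Under H₀ each category has probability 1/6, so each expected count is 450/6 = 75.
ch 1: (66 − 75)²/75 = 81/75 = 1.080
ch 2: (63 − 75)²/75 = 144/75 = 1.920
ch 3: (75 − 75)²/75 = 0/75 = 0.000
ch 4: (76 − 75)²/75 = 1/75 = 0.013
ch 5: (84 − 75)²/75 = 81/75 = 1.080
ch 6: (86 − 75)²/75 = 121/75 = 1.613
The largest term is for ch 2: 1.92.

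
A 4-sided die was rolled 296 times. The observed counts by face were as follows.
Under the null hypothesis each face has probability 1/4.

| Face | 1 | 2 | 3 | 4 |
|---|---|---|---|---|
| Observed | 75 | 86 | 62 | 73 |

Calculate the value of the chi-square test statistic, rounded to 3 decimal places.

Expected count for each of the 4 categories: 296/4 = 74.
χ² = (75−74)²/74 + (86−74)²/74 + (62−74)²/74 + (73−74)²/74
   = 0.0135 + 1.9459 + 1.9459 + 0.0135
Sum = 3.919

3.919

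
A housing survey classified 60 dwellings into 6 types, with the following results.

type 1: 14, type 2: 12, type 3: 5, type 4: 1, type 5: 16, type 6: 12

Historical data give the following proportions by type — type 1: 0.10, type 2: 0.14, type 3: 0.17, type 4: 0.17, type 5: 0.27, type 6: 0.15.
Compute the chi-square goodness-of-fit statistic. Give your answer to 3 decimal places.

24.161

Expected counts E_i = n·p_i: 60×0.10 = 6, 60×0.14 = 8.4, 60×0.17 = 10.2, 60×0.17 = 10.2, 60×0.27 = 16.2, 60×0.15 = 9.
type 1: (14 − 6)²/6 = 64/6 = 10.6667
type 2: (12 − 8.4)²/8.4 = 12.96/8.4 = 1.5429
type 3: (5 − 10.2)²/10.2 = 27.04/10.2 = 2.6510
type 4: (1 − 10.2)²/10.2 = 84.64/10.2 = 8.2980
type 5: (16 − 16.2)²/16.2 = 0.04/16.2 = 0.0025
type 6: (12 − 9)²/9 = 9/9 = 1.0000
Sum = 24.161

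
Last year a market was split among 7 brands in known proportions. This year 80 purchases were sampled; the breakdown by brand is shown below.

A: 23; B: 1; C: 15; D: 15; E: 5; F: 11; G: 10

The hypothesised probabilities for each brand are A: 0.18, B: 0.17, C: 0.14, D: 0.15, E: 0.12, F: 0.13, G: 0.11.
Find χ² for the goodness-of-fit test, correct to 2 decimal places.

21.25

Expected counts E_i = n·p_i: 80×0.18 = 14.4, 80×0.17 = 13.6, 80×0.14 = 11.2, 80×0.15 = 12, 80×0.12 = 9.6, 80×0.13 = 10.4, 80×0.11 = 8.8.
A: (23 − 14.4)²/14.4 = 73.96/14.4 = 5.136
B: (1 − 13.6)²/13.6 = 158.76/13.6 = 11.674
C: (15 − 11.2)²/11.2 = 14.44/11.2 = 1.289
D: (15 − 12)²/12 = 9/12 = 0.750
E: (5 − 9.6)²/9.6 = 21.16/9.6 = 2.204
F: (11 − 10.4)²/10.4 = 0.36/10.4 = 0.035
G: (10 − 8.8)²/8.8 = 1.44/8.8 = 0.164
Sum = 21.25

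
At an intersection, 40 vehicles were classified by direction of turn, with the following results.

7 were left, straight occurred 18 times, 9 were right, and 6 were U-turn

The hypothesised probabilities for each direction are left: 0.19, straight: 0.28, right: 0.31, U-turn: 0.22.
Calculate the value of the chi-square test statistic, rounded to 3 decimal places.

5.999

Expected counts E_i = n·p_i: 40×0.19 = 7.6, 40×0.28 = 11.2, 40×0.31 = 12.4, 40×0.22 = 8.8.
cat           O        E   (O−E)²/E
left          7      7.6     0.0474
straight     18     11.2     4.1286
right         9     12.4     0.9323
U-turn        6      8.8     0.8909
Sum = 5.999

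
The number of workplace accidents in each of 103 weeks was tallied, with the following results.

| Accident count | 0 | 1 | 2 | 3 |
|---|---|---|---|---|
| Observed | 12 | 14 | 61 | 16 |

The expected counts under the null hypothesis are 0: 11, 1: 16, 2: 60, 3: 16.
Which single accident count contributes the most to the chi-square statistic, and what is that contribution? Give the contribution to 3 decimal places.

1, 0.250

χ² = (12−11)²/11 + (14−16)²/16 + (61−60)²/60 + (16−16)²/16
   = 0.0909 + 0.2500 + 0.0167 + 0.0000
The largest term is for 1: 0.250.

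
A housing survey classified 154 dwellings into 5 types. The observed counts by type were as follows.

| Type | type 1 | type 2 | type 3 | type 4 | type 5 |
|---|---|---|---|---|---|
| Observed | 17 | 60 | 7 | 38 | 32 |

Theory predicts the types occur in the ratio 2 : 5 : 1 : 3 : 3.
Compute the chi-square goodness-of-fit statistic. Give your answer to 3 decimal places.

3.833

Ratio total = 14. Expected counts: 154×2/14 = 22, 154×5/14 = 55, 154×1/14 = 11, 154×3/14 = 33, 154×3/14 = 33.
cat         O        E   (O−E)²/E
type 1     17       22     1.1364
type 2     60       55     0.4545
type 3      7       11     1.4545
type 4     38       33     0.7576
type 5     32       33     0.0303
Sum = 3.833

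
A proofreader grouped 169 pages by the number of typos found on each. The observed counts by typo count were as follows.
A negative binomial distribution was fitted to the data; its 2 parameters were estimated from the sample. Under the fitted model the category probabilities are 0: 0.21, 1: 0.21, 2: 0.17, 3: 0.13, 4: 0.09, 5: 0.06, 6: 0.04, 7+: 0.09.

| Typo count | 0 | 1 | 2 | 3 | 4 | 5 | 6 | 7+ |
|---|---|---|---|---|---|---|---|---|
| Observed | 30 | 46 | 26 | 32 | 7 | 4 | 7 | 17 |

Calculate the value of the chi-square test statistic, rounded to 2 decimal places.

Expected counts E_i = n·p_i: 169×0.21 = 35.49, 169×0.21 = 35.49, 169×0.17 = 28.73, 169×0.13 = 21.97, 169×0.09 = 15.21, 169×0.06 = 10.14, 169×0.04 = 6.76, 169×0.09 = 15.21.
cat         O        E   (O−E)²/E
0          30    35.49      0.849
1          46    35.49      3.112
2          26    28.73      0.259
3          32    21.97      4.579
4           7    15.21      4.432
5           4    10.14      3.718
6           7     6.76      0.009
7+         17    15.21      0.211
Sum = 17.17

17.17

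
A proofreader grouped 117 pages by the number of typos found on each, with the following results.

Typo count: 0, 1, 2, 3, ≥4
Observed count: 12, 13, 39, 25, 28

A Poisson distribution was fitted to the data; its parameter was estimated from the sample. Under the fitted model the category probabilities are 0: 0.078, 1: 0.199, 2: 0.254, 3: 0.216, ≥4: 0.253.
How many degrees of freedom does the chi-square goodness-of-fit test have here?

There are k = 5 categories and 1 parameter estimated from the data, so df = 5 − 1 − 1 = 3.

3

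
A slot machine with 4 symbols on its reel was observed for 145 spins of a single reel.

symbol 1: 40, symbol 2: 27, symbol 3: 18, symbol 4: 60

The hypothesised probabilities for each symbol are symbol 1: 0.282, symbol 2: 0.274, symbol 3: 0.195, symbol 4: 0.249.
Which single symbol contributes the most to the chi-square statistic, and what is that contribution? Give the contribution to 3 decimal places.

Expected counts E_i = n·p_i: 145×0.282 = 40.89, 145×0.274 = 39.73, 145×0.195 = 28.275, 145×0.249 = 36.105.
χ² = (40−40.89)²/40.89 + (27−39.73)²/39.73 + (18−28.275)²/28.275 + (60−36.105)²/36.105
   = 0.0194 + 4.0789 + 3.7339 + 15.8142
The largest term is for symbol 4: 15.814.

symbol 4, 15.814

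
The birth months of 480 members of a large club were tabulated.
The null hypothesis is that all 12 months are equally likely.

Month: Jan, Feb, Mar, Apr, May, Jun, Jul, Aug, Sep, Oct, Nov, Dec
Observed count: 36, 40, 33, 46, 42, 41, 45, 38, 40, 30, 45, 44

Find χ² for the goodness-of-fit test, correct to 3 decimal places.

6.900

Expected count for each of the 12 categories: 480/12 = 40.
χ² = (36−40)²/40 + (40−40)²/40 + (33−40)²/40 + (46−40)²/40 + (42−40)²/40 + (41−40)²/40 + (45−40)²/40 + (38−40)²/40 + (40−40)²/40 + (30−40)²/40 + (45−40)²/40 + (44−40)²/40
   = 0.4000 + 0.0000 + 1.2250 + 0.9000 + 0.1000 + 0.0250 + 0.6250 + 0.1000 + 0.0000 + 2.5000 + 0.6250 + 0.4000
Sum = 6.900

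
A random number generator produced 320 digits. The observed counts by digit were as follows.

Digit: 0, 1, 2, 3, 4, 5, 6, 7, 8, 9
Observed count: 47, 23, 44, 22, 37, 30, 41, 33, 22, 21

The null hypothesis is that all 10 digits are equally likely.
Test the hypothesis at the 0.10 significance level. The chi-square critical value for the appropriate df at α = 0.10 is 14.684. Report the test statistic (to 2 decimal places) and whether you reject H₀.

27.56; reject

Under H₀ each category has probability 1/10, so each expected count is 320/10 = 32.
cat         O        E   (O−E)²/E
0          47       32      7.031
1          23       32      2.531
2          44       32      4.500
3          22       32      3.125
4          37       32      0.781
5          30       32      0.125
6          41       32      2.531
7          33       32      0.031
8          22       32      3.125
9          21       32      3.781
Sum = 27.56
df = 9. Since 27.56 > 14.684, we reject H₀.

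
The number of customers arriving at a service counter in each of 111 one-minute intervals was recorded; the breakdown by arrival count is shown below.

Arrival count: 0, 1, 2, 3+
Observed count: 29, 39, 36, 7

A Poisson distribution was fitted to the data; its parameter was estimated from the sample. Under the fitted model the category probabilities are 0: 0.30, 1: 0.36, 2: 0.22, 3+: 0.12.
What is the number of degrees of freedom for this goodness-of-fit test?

2

There are k = 4 categories and 1 parameter estimated from the data, so df = 4 − 1 − 1 = 2.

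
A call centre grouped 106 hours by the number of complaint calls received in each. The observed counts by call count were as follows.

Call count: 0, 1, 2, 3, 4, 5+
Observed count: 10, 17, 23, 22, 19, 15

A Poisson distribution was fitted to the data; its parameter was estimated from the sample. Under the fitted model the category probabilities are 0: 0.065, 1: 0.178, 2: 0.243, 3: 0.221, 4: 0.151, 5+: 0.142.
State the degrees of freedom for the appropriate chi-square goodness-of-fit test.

There are k = 6 categories and 1 parameter estimated from the data, so df = 6 − 1 − 1 = 4.

4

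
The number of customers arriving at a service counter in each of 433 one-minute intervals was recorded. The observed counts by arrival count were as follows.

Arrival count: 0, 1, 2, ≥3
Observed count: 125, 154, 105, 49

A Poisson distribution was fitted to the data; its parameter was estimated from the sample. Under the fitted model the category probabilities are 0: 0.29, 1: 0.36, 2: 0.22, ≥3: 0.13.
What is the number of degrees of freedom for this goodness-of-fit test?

2

There are k = 4 categories and 1 parameter estimated from the data, so df = 4 − 1 − 1 = 2.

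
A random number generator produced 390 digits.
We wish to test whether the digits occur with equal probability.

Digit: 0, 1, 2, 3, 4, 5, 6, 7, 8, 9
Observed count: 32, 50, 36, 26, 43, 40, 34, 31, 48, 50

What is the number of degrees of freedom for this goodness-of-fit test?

There are k = 10 categories and no parameters were estimated from the data, so df = 10 − 1 = 9.

9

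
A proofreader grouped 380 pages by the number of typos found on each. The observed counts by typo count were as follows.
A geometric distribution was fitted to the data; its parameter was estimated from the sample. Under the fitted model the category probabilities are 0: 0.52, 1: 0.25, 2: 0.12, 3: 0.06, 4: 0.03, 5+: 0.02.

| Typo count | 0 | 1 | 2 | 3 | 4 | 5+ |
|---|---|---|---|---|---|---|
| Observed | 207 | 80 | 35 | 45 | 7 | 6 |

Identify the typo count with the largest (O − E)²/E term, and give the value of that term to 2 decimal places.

Expected counts E_i = n·p_i: 380×0.52 = 197.6, 380×0.25 = 95, 380×0.12 = 45.6, 380×0.06 = 22.8, 380×0.03 = 11.4, 380×0.02 = 7.6.
cat         O        E   (O−E)²/E
0         207    197.6      0.447
1          80       95      2.368
2          35     45.6      2.464
3          45     22.8     21.616
4           7     11.4      1.698
5+          6      7.6      0.337
The largest term is for 3: 21.62.

3, 21.62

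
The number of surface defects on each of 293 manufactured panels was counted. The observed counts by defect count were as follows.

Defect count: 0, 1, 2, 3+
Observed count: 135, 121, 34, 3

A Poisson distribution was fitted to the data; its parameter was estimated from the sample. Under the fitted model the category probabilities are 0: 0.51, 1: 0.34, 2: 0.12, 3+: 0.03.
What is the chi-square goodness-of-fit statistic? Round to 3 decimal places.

9.834

Expected counts E_i = n·p_i: 293×0.51 = 149.43, 293×0.34 = 99.62, 293×0.12 = 35.16, 293×0.03 = 8.79.
0: (135 − 149.43)²/149.43 = 208.2249/149.43 = 1.3935
1: (121 − 99.62)²/99.62 = 457.1044/99.62 = 4.5885
2: (34 − 35.16)²/35.16 = 1.3456/35.16 = 0.0383
3+: (3 − 8.79)²/8.79 = 33.5241/8.79 = 3.8139
Sum = 9.834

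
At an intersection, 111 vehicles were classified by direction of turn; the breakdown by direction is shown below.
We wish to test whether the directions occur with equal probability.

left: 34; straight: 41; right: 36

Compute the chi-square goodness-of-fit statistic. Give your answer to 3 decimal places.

Under H₀ each category has probability 1/3, so each expected count is 111/3 = 37.
χ² = (34−37)²/37 + (41−37)²/37 + (36−37)²/37
   = 0.2432 + 0.4324 + 0.0270
Sum = 0.703

0.703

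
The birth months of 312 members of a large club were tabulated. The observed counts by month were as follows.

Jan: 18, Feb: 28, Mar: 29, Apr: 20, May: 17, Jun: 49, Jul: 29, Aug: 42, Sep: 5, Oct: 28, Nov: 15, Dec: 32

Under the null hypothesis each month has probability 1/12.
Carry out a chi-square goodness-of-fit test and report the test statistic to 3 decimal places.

61.154

Under H₀ each category has probability 1/12, so each expected count is 312/12 = 26.
cat         O        E   (O−E)²/E
Jan        18       26     2.4615
Feb        28       26     0.1538
Mar        29       26     0.3462
Apr        20       26     1.3846
May        17       26     3.1154
Jun        49       26    20.3462
Jul        29       26     0.3462
Aug        42       26     9.8462
Sep         5       26    16.9615
Oct        28       26     0.1538
Nov        15       26     4.6538
Dec        32       26     1.3846
Sum = 61.154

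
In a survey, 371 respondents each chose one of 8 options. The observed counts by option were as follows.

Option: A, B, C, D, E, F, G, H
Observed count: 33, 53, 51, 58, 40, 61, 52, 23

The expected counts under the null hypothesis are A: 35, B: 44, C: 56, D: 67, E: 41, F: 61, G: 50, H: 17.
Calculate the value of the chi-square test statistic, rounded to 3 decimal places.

5.833

χ² = (33−35)²/35 + (53−44)²/44 + (51−56)²/56 + (58−67)²/67 + (40−41)²/41 + (61−61)²/61 + (52−50)²/50 + (23−17)²/17
   = 0.1143 + 1.8409 + 0.4464 + 1.2090 + 0.0244 + 0.0000 + 0.0800 + 2.1176
Sum = 5.833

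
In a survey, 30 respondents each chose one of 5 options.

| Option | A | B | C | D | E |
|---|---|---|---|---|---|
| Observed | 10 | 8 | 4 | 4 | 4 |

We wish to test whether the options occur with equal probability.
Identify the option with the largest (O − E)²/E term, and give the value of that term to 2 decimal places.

A, 2.67

Under H₀ each category has probability 1/5, so each expected count is 30/5 = 6.
cat         O        E   (O−E)²/E
A          10        6      2.667
B           8        6      0.667
C           4        6      0.667
D           4        6      0.667
E           4        6      0.667
The largest term is for A: 2.67.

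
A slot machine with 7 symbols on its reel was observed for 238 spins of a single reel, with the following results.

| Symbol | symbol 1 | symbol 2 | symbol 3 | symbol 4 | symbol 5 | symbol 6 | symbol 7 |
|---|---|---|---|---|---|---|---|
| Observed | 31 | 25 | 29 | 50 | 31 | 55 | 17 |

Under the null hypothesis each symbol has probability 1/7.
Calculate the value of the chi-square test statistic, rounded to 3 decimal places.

32.647

Expected count for each of the 7 categories: 238/7 = 34.
χ² = (31−34)²/34 + (25−34)²/34 + (29−34)²/34 + (50−34)²/34 + (31−34)²/34 + (55−34)²/34 + (17−34)²/34
   = 0.2647 + 2.3824 + 0.7353 + 7.5294 + 0.2647 + 12.9706 + 8.5000
Sum = 32.647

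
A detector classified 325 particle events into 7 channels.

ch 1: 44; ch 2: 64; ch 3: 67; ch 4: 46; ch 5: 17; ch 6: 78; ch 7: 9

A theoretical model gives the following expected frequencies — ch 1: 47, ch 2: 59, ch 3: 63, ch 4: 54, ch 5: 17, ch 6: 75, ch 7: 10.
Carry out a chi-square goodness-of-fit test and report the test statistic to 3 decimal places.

2.274

cat         O        E   (O−E)²/E
ch 1       44       47     0.1915
ch 2       64       59     0.4237
ch 3       67       63     0.2540
ch 4       46       54     1.1852
ch 5       17       17     0.0000
ch 6       78       75     0.1200
ch 7        9       10     0.1000
Sum = 2.274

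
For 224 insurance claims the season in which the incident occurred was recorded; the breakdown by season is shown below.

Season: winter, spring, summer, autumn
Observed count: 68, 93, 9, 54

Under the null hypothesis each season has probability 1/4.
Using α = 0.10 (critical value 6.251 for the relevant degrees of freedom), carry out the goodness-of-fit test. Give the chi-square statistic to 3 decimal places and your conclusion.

66.536; reject

Under H₀ each category has probability 1/4, so each expected count is 224/4 = 56.
winter: (68 − 56)²/56 = 144/56 = 2.5714
spring: (93 − 56)²/56 = 1369/56 = 24.4464
summer: (9 − 56)²/56 = 2209/56 = 39.4464
autumn: (54 − 56)²/56 = 4/56 = 0.0714
Sum = 66.536
df = 3. Since 66.536 > 6.251, we reject H₀.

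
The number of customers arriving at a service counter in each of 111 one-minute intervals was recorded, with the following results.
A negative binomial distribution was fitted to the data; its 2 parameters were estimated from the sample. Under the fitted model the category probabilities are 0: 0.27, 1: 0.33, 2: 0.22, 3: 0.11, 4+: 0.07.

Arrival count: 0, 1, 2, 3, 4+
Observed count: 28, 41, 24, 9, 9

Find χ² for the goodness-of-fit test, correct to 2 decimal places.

1.70

Expected counts E_i = n·p_i: 111×0.27 = 29.97, 111×0.33 = 36.63, 111×0.22 = 24.42, 111×0.11 = 12.21, 111×0.07 = 7.77.
χ² = (28−29.97)²/29.97 + (41−36.63)²/36.63 + (24−24.42)²/24.42 + (9−12.21)²/12.21 + (9−7.77)²/7.77
   = 0.129 + 0.521 + 0.007 + 0.844 + 0.195
Sum = 1.70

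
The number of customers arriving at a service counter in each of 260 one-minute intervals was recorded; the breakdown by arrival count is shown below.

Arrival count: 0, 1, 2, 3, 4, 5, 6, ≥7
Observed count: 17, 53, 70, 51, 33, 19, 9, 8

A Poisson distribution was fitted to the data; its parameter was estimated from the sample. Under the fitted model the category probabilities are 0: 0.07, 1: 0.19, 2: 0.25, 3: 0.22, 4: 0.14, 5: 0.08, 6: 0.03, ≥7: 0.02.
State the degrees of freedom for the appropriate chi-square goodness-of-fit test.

There are k = 8 categories and 1 parameter estimated from the data, so df = 8 − 1 − 1 = 6.

6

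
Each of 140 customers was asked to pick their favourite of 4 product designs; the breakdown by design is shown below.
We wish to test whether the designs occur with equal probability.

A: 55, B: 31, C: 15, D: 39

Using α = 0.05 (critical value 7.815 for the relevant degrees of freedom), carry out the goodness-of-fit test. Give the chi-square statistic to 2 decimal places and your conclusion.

Expected count for each of the 4 categories: 140/4 = 35.
χ² = (55−35)²/35 + (31−35)²/35 + (15−35)²/35 + (39−35)²/35
   = 11.429 + 0.457 + 11.429 + 0.457
Sum = 23.77
df = 3. Since 23.77 > 7.815, we reject H₀.

23.77; reject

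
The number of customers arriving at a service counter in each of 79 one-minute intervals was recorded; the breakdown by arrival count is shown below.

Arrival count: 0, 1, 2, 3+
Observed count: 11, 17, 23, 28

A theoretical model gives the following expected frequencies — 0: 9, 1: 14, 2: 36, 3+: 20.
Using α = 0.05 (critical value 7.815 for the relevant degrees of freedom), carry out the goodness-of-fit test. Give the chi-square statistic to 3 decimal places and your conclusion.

8.982; reject

cat         O        E   (O−E)²/E
0          11        9     0.4444
1          17       14     0.6429
2          23       36     4.6944
3+         28       20     3.2000
Sum = 8.982
df = 3. Since 8.982 > 7.815, we reject H₀.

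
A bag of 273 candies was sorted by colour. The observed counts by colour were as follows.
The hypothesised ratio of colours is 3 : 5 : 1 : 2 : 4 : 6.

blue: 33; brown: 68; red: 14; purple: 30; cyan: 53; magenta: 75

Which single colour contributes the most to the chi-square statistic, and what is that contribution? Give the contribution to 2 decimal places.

blue, 0.92

Ratio total = 21. Expected counts: 273×3/21 = 39, 273×5/21 = 65, 273×1/21 = 13, 273×2/21 = 26, 273×4/21 = 52, 273×6/21 = 78.
blue: (33 − 39)²/39 = 36/39 = 0.923
brown: (68 − 65)²/65 = 9/65 = 0.138
red: (14 − 13)²/13 = 1/13 = 0.077
purple: (30 − 26)²/26 = 16/26 = 0.615
cyan: (53 − 52)²/52 = 1/52 = 0.019
magenta: (75 − 78)²/78 = 9/78 = 0.115
The largest term is for blue: 0.92.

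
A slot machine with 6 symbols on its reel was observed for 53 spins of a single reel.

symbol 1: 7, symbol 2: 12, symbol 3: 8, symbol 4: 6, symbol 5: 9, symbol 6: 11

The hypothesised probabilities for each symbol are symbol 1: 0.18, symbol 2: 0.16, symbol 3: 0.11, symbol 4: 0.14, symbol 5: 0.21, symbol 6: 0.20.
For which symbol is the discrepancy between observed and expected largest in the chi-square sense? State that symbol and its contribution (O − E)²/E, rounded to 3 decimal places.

Expected counts E_i = n·p_i: 53×0.18 = 9.54, 53×0.16 = 8.48, 53×0.11 = 5.83, 53×0.14 = 7.42, 53×0.21 = 11.13, 53×0.20 = 10.6.
χ² = (7−9.54)²/9.54 + (12−8.48)²/8.48 + (8−5.83)²/5.83 + (6−7.42)²/7.42 + (9−11.13)²/11.13 + (11−10.6)²/10.6
   = 0.6763 + 1.4611 + 0.8077 + 0.2718 + 0.4076 + 0.0151
The largest term is for symbol 2: 1.461.

symbol 2, 1.461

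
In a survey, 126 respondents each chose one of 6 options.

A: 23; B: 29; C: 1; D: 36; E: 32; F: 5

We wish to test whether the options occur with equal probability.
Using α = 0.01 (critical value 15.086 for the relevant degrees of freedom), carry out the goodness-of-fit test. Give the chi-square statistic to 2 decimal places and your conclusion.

50.95; reject

Expected count for each of the 6 categories: 126/6 = 21.
cat         O        E   (O−E)²/E
A          23       21      0.190
B          29       21      3.048
C           1       21     19.048
D          36       21     10.714
E          32       21      5.762
F           5       21     12.190
Sum = 50.95
df = 5. Since 50.95 > 15.086, we reject H₀.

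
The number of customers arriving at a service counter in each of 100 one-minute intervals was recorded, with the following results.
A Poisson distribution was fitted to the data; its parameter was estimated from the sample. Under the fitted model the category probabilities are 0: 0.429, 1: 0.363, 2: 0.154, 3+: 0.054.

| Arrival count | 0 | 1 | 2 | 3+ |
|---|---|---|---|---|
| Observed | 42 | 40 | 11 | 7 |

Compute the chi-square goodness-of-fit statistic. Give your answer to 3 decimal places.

Expected counts E_i = n·p_i: 100×0.429 = 42.9, 100×0.363 = 36.3, 100×0.154 = 15.4, 100×0.054 = 5.4.
cat         O        E   (O−E)²/E
0          42     42.9     0.0189
1          40     36.3     0.3771
2          11     15.4     1.2571
3+          7      5.4     0.4741
Sum = 2.127

2.127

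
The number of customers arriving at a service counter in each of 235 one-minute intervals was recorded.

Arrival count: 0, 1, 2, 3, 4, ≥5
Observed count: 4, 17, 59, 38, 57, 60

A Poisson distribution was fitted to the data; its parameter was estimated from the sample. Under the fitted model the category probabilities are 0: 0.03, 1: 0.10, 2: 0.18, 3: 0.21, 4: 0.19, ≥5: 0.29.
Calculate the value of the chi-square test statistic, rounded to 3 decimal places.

16.712

Expected counts E_i = n·p_i: 235×0.03 = 7.05, 235×0.10 = 23.5, 235×0.18 = 42.3, 235×0.21 = 49.35, 235×0.19 = 44.65, 235×0.29 = 68.15.
χ² = (4−7.05)²/7.05 + (17−23.5)²/23.5 + (59−42.3)²/42.3 + (38−49.35)²/49.35 + (57−44.65)²/44.65 + (60−68.15)²/68.15
   = 1.3195 + 1.7979 + 6.5931 + 2.6104 + 3.4160 + 0.9747
Sum = 16.712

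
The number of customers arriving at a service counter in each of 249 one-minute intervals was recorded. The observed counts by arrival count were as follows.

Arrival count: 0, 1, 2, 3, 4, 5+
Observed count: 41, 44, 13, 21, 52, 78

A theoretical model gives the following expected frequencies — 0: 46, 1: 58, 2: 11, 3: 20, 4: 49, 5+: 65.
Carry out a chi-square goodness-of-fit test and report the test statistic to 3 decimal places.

7.120

cat         O        E   (O−E)²/E
0          41       46     0.5435
1          44       58     3.3793
2          13       11     0.3636
3          21       20     0.0500
4          52       49     0.1837
5+         78       65     2.6000
Sum = 7.120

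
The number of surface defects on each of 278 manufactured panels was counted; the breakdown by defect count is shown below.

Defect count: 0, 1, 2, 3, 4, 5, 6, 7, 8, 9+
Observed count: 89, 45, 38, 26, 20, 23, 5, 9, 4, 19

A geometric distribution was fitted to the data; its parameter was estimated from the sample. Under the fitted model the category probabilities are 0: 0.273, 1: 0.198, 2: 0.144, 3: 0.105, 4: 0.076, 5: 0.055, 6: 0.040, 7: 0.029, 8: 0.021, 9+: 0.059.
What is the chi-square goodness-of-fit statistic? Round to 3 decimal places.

12.963

Expected counts E_i = n·p_i: 278×0.273 = 75.894, 278×0.198 = 55.044, 278×0.144 = 40.032, 278×0.105 = 29.19, 278×0.076 = 21.128, 278×0.055 = 15.29, 278×0.040 = 11.12, 278×0.029 = 8.062, 278×0.021 = 5.838, 278×0.059 = 16.402.
0: (89 − 75.894)²/75.894 = 171.767236/75.894 = 2.2633
1: (45 − 55.044)²/55.044 = 100.881936/55.044 = 1.8328
2: (38 − 40.032)²/40.032 = 4.129024/40.032 = 0.1031
3: (26 − 29.19)²/29.19 = 10.1761/29.19 = 0.3486
4: (20 − 21.128)²/21.128 = 1.272384/21.128 = 0.0602
5: (23 − 15.29)²/15.29 = 59.4441/15.29 = 3.8878
6: (5 − 11.12)²/11.12 = 37.4544/11.12 = 3.3682
7: (9 − 8.062)²/8.062 = 0.879844/8.062 = 0.1091
8: (4 − 5.838)²/5.838 = 3.378244/5.838 = 0.5787
9+: (19 − 16.402)²/16.402 = 6.749604/16.402 = 0.4115
Sum = 12.963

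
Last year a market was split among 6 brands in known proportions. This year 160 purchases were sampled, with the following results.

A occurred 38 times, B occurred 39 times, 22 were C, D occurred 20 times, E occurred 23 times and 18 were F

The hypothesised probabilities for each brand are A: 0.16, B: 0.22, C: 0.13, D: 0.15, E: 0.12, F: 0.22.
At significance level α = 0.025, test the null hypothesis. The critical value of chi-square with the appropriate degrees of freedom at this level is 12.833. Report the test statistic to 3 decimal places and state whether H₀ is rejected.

Expected counts E_i = n·p_i: 160×0.16 = 25.6, 160×0.22 = 35.2, 160×0.13 = 20.8, 160×0.15 = 24, 160×0.12 = 19.2, 160×0.22 = 35.2.
cat         O        E   (O−E)²/E
A          38     25.6     6.0063
B          39     35.2     0.4102
C          22     20.8     0.0692
D          20       24     0.6667
E          23     19.2     0.7521
F          18     35.2     8.4045
Sum = 16.309
df = 5. Since 16.309 > 12.833, we reject H₀.

16.309; reject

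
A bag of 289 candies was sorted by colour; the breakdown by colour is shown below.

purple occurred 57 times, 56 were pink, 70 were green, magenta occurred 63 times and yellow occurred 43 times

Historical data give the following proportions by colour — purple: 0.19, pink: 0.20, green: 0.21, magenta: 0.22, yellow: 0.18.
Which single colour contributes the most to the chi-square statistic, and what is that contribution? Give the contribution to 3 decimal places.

Expected counts E_i = n·p_i: 289×0.19 = 54.91, 289×0.20 = 57.8, 289×0.21 = 60.69, 289×0.22 = 63.58, 289×0.18 = 52.02.
χ² = (57−54.91)²/54.91 + (56−57.8)²/57.8 + (70−60.69)²/60.69 + (63−63.58)²/63.58 + (43−52.02)²/52.02
   = 0.0796 + 0.0561 + 1.4282 + 0.0053 + 1.5640
The largest term is for yellow: 1.564.

yellow, 1.564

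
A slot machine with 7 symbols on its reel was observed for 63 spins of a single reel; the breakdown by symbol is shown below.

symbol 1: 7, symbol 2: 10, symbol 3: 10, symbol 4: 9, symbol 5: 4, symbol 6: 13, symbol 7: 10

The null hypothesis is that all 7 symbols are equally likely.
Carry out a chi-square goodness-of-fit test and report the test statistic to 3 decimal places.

5.333

Expected count for each of the 7 categories: 63/7 = 9.
cat           O        E   (O−E)²/E
symbol 1      7        9     0.4444
symbol 2     10        9     0.1111
symbol 3     10        9     0.1111
symbol 4      9        9     0.0000
symbol 5      4        9     2.7778
symbol 6     13        9     1.7778
symbol 7     10        9     0.1111
Sum = 5.333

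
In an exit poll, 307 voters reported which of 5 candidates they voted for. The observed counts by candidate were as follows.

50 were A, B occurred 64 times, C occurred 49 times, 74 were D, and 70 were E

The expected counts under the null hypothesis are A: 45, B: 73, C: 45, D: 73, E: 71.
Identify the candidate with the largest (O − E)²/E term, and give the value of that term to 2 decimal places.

B, 1.11

cat         O        E   (O−E)²/E
A          50       45      0.556
B          64       73      1.110
C          49       45      0.356
D          74       73      0.014
E          70       71      0.014
The largest term is for B: 1.11.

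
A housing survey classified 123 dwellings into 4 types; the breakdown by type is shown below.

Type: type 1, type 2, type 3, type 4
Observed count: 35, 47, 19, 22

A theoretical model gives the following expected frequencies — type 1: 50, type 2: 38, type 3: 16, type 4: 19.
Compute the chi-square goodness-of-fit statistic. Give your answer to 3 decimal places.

χ² = (35−50)²/50 + (47−38)²/38 + (19−16)²/16 + (22−19)²/19
   = 4.5000 + 2.1316 + 0.5625 + 0.4737
Sum = 7.668

7.668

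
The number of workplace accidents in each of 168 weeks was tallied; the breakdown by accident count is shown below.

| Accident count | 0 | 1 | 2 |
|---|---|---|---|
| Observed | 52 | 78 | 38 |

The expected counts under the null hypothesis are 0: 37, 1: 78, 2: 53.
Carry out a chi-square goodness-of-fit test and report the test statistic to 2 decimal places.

cat         O        E   (O−E)²/E
0          52       37      6.081
1          78       78      0.000
2          38       53      4.245
Sum = 10.33

10.33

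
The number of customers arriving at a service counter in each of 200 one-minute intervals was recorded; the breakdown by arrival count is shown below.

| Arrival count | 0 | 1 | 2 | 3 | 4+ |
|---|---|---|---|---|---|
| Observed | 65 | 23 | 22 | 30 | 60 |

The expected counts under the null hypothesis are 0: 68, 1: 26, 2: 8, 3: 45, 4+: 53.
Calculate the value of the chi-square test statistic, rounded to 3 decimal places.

cat         O        E   (O−E)²/E
0          65       68     0.1324
1          23       26     0.3462
2          22        8    24.5000
3          30       45     5.0000
4+         60       53     0.9245
Sum = 30.903

30.903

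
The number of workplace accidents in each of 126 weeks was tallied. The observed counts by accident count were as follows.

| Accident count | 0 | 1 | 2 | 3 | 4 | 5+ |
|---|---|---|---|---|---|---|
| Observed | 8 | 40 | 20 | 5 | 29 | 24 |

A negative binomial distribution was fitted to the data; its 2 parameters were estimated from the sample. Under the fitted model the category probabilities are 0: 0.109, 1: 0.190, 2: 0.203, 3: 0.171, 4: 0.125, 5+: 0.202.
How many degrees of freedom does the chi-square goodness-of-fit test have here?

There are k = 6 categories and 2 parameters estimated from the data, so df = 6 − 1 − 2 = 3.

3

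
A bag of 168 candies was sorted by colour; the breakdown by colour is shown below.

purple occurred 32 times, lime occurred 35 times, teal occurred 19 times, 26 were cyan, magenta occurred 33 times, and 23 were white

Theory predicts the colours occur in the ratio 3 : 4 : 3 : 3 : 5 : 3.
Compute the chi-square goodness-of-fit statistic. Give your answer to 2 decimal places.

Ratio total = 21. Expected counts: 168×3/21 = 24, 168×4/21 = 32, 168×3/21 = 24, 168×3/21 = 24, 168×5/21 = 40, 168×3/21 = 24.
χ² = (32−24)²/24 + (35−32)²/32 + (19−24)²/24 + (26−24)²/24 + (33−40)²/40 + (23−24)²/24
   = 2.667 + 0.281 + 1.042 + 0.167 + 1.225 + 0.042
Sum = 5.42

5.42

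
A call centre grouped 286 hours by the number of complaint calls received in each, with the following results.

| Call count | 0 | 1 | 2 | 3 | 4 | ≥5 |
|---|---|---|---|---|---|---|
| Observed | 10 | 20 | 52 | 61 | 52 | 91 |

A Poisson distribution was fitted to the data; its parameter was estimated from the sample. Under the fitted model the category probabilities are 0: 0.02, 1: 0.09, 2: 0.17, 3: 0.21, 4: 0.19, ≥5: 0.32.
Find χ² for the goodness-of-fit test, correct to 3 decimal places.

Expected counts E_i = n·p_i: 286×0.02 = 5.72, 286×0.09 = 25.74, 286×0.17 = 48.62, 286×0.21 = 60.06, 286×0.19 = 54.34, 286×0.32 = 91.52.
0: (10 − 5.72)²/5.72 = 18.3184/5.72 = 3.2025
1: (20 − 25.74)²/25.74 = 32.9476/25.74 = 1.2800
2: (52 − 48.62)²/48.62 = 11.4244/48.62 = 0.2350
3: (61 − 60.06)²/60.06 = 0.8836/60.06 = 0.0147
4: (52 − 54.34)²/54.34 = 5.4756/54.34 = 0.1008
≥5: (91 − 91.52)²/91.52 = 0.2704/91.52 = 0.0030
Sum = 4.836

4.836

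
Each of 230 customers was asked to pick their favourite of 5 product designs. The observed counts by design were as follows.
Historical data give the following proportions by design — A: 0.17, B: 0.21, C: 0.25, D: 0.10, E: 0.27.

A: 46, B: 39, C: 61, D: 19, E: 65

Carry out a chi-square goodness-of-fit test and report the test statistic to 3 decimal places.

Expected counts E_i = n·p_i: 230×0.17 = 39.1, 230×0.21 = 48.3, 230×0.25 = 57.5, 230×0.10 = 23, 230×0.27 = 62.1.
A: (46 − 39.1)²/39.1 = 47.61/39.1 = 1.2176
B: (39 − 48.3)²/48.3 = 86.49/48.3 = 1.7907
C: (61 − 57.5)²/57.5 = 12.25/57.5 = 0.2130
D: (19 − 23)²/23 = 16/23 = 0.6957
E: (65 − 62.1)²/62.1 = 8.41/62.1 = 0.1354
Sum = 4.052

4.052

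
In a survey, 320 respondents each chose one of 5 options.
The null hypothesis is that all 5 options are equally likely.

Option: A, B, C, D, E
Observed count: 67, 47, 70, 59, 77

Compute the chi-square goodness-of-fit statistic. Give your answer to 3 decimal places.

8.250

Under H₀ each category has probability 1/5, so each expected count is 320/5 = 64.
χ² = (67−64)²/64 + (47−64)²/64 + (70−64)²/64 + (59−64)²/64 + (77−64)²/64
   = 0.1406 + 4.5156 + 0.5625 + 0.3906 + 2.6406
Sum = 8.250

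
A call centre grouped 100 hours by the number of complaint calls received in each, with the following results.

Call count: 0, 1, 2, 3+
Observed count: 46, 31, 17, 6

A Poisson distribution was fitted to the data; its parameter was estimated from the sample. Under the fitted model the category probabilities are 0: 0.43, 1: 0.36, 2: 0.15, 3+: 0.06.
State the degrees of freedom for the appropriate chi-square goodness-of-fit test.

There are k = 4 categories and 1 parameter estimated from the data, so df = 4 − 1 − 1 = 2.

2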